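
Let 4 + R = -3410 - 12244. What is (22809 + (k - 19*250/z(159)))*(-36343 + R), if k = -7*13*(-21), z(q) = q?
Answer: -204141885730/159 ≈ -1.2839e+9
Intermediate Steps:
R = -15658 (R = -4 + (-3410 - 12244) = -4 - 15654 = -15658)
k = 1911 (k = -91*(-21) = 1911)
(22809 + (k - 19*250/z(159)))*(-36343 + R) = (22809 + (1911 - 19*250/159))*(-36343 - 15658) = (22809 + (1911 - 4750/159))*(-52001) = (22809 + 299099/159)*(-52001) = (3925730/159)*(-52001) = -204141885730/159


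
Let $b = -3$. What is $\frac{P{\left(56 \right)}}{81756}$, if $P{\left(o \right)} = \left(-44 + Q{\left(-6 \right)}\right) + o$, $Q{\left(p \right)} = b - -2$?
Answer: $\frac{11}{81756} \approx 0.00013455$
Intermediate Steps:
$Q{\left(p \right)} = -1$ ($Q{\left(p \right)} = -3 - -2 = -3 + 2 = -1$)
$P{\left(o \right)} = -45 + o$ ($P{\left(o \right)} = \left(-44 - 1\right) + o = -45 + o$)
$\frac{P{\left(56 \right)}}{81756} = \frac{-45 + 56}{81756} = 11 \cdot \frac{1}{81756} = \frac{11}{81756}$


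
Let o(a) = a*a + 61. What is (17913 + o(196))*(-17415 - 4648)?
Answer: -1244132570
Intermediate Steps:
o(a) = 61 + a² (o(a) = a² + 61 = 61 + a²)
(17913 + o(196))*(-17415 - 4648) = (17913 + (61 + 196²))*(-17415 - 4648) = (17913 + (61 + 38416))*(-22063) = (17913 + 38477)*(-22063) = 56390*(-22063) = -1244132570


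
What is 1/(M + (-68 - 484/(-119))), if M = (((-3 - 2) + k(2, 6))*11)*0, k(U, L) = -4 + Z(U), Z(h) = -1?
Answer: -119/7608 ≈ -0.015641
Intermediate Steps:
k(U, L) = -5 (k(U, L) = -4 - 1 = -5)
M = 0 (M = (((-3 - 2) - 5)*11)*0 = ((-5 - 5)*11)*0 = -10*11*0 = -110*0 = 0)
1/(M + (-68 - 484/(-119))) = 1/(0 + (-68 - 484/(-119))) = 1/(0 + (-68 - 484*(-1)/119)) = 1/(0 + (-68 - 1*(-484/119))) = 1/(0 + (-68 + 484/119)) = 1/(0 - 7608/119) = 1/(-7608/119) = -119/7608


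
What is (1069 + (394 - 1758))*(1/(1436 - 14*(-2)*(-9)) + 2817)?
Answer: -983922055/1184 ≈ -8.3102e+5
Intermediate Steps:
(1069 + (394 - 1758))*(1/(1436 - 14*(-2)*(-9)) + 2817) = (1069 - 1364)*(1/(1436 + 28*(-9)) + 2817) = -295*(1/(1436 - 252) + 2817) = -295*(1/1184 + 2817) = -295*3335329/1184 = -983922055/1184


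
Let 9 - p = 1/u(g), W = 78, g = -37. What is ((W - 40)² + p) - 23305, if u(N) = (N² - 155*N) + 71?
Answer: -156788101/7175 ≈ -21852.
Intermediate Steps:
u(N) = 71 + N² - 155*N
p = 64574/7175 (p = 9 - 1/(71 + (-37)² - 155*(-37)) = 9 - 1/(71 + 1369 + 5735) = 9 - 1/7175 = 64574/7175 ≈ 8.9999)
((W - 40)² + p) - 23305 = ((78 - 40)² + 64574/7175) - 23305 = (38² + 64574/7175) - 23305 = (1444 + 64574/7175) - 23305 = 10425274/7175 - 23305 = -156788101/7175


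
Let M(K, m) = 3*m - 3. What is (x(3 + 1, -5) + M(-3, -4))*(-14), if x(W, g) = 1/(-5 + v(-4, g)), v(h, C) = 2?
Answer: 644/3 ≈ 214.67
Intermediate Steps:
M(K, m) = -3 + 3*m
x(W, g) = -⅓ (x(W, g) = 1/(-5 + 2) = 1/(-3) = -⅓)
(x(3 + 1, -5) + M(-3, -4))*(-14) = (-⅓ + (-3 + 3*(-4)))*(-14) = (-⅓ + (-3 - 12))*(-14) = (-⅓ - 15)*(-14) = -46/3*(-14) = 644/3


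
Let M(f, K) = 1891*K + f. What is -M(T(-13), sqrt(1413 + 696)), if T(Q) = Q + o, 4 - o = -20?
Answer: -11 - 1891*sqrt(2109) ≈ -86853.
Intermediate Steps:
o = 24 (o = 4 - 1*(-20) = 4 + 20 = 24)
T(Q) = 24 + Q (T(Q) = Q + 24 = 24 + Q)
M(f, K) = f + 1891*K
-M(T(-13), sqrt(1413 + 696)) = -((24 - 13) + 1891*sqrt(1413 + 696)) = -(11 + 1891*sqrt(2109)) = -11 - 1891*sqrt(2109)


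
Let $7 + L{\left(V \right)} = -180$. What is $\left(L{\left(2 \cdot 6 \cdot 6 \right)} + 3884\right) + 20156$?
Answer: $23853$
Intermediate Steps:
$L{\left(V \right)} = -187$ ($L{\left(V \right)} = -7 - 180 = -187$)
$\left(L{\left(2 \cdot 6 \cdot 6 \right)} + 3884\right) + 20156 = \left(-187 + 3884\right) + 20156 = 3697 + 20156 = 23853$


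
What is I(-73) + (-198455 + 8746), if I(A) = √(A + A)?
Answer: -189709 + I*√146 ≈ -1.8971e+5 + 12.083*I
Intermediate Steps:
I(A) = √2*√A (I(A) = √(2*A) = √2*√A)
I(-73) + (-198455 + 8746) = √2*√(-73) + (-198455 + 8746) = √2*(I*√73) - 189709 = I*√146 - 189709 = -189709 + I*√146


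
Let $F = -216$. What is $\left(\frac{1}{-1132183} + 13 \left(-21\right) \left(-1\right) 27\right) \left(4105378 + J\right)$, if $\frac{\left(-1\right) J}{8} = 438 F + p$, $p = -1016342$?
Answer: $\frac{108430570752696376}{1132183} \approx 9.5771 \cdot 10^{10}$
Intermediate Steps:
$J = 8887600$ ($J = - 8 \left(438 \left(-216\right) - 1016342\right) = - 8 \left(-94608 - 1016342\right) = \left(-8\right) \left(-1110950\right) = 8887600$)
$\left(\frac{1}{-1132183} + 13 \left(-21\right) \left(-1\right) 27\right) \left(4105378 + J\right) = \left(\frac{1}{-1132183} + 13 \left(-21\right) \left(-1\right) 27\right) \left(4105378 + 8887600\right) = \left(- \frac{1}{1132183} + \left(-273\right) \left(-1\right) 27\right) 12992978 = \left(- \frac{1}{1132183} + 273 \cdot 27\right) 12992978 = \left(- \frac{1}{1132183} + 7371\right) 12992978 = \frac{8345320892}{1132183} \cdot 12992978 = \frac{108430570752696376}{1132183}$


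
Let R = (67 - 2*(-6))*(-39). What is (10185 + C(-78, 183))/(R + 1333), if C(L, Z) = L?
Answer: -10107/1748 ≈ -5.7820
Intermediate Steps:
R = -3081 (R = (67 + 12)*(-39) = 79*(-39) = -3081)
(10185 + C(-78, 183))/(R + 1333) = (10185 - 78)/(-3081 + 1333) = 10107/(-1748) = 10107*(-1/1748) = -10107/1748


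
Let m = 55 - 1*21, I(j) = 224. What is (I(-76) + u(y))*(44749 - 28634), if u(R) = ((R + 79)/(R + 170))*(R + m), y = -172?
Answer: -99800195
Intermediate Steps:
m = 34 (m = 55 - 21 = 34)
u(R) = (34 + R)*(79 + R)/(170 + R) (u(R) = ((R + 79)/(R + 170))*(R + 34) = ((79 + R)/(170 + R))*(34 + R) = (34 + R)*(79 + R)/(170 + R))
(I(-76) + u(y))*(44749 - 28634) = (224 + (2686 + (-172)² + 113*(-172))/(170 - 172))*(44749 - 28634) = (224 + (2686 + 29584 - 19436)/(-2))*16115 = (224 - ½*12834)*16115 = (224 - 6417)*16115 = -6193*16115 = -99800195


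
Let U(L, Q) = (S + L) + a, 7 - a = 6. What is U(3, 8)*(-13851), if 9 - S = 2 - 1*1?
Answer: -166212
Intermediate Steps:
a = 1 (a = 7 - 1*6 = 7 - 6 = 1)
S = 8 (S = 9 - (2 - 1*1) = 9 - (2 - 1) = 9 - 1*1 = 9 - 1 = 8)
U(L, Q) = 9 + L (U(L, Q) = (8 + L) + 1 = 9 + L)
U(3, 8)*(-13851) = (9 + 3)*(-13851) = 12*(-13851) = -166212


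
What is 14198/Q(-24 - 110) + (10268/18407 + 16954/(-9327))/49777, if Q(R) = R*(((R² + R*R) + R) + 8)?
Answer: -61185392149365151/20489986300340570286 ≈ -0.0029861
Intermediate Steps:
Q(R) = R*(8 + R + 2*R²) (Q(R) = R*(((R² + R²) + R) + 8) = R*((2*R² + R) + 8) = R*((R + 2*R²) + 8) = R*(8 + R + 2*R²))
14198/Q(-24 - 110) + (10268/18407 + 16954/(-9327))/49777 = 14198/(((-24 - 110)*(8 + (-24 - 110) + 2*(-24 - 110)²))) + (10268/18407 + 16954/(-9327))/49777 = 14198/((-134*(8 - 134 + 2*(-134)²))) + (10268*(1/18407) + 16954*(-1/9327))*(1/49777) = 14198/((-134*(8 - 134 + 2*17956))) + (10268/18407 - 16954/9327)*(1/49777) = 14198/((-134*(8 - 134 + 35912))) - 216302642/171682089*1/49777 = 14198/((-134*35786)) - 216302642/8545819344153 = 14198/(-4795324) - 216302642/8545819344153 = 14198*(-1/4795324) - 216302642/8545819344153 = -7099/2397662 - 216302642/8545819344153 = -61185392149365151/20489986300340570286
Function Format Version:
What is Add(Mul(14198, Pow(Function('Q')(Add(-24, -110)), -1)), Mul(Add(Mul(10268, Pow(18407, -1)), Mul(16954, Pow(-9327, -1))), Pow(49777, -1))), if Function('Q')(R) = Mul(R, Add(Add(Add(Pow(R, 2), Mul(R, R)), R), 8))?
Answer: Rational(-61185392149365151, 20489986300340570286) ≈ -0.0029861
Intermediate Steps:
Function('Q')(R) = Mul(R, Add(8, R, Mul(2, Pow(R, 2)))) (Function('Q')(R) = Mul(R, Add(Add(Add(Pow(R, 2), Pow(R, 2)), R), 8)) = Mul(R, Add(Add(Mul(2, Pow(R, 2)), R), 8)) = Mul(R, Add(Add(R, Mul(2, Pow(R, 2))), 8)) = Mul(R, Add(8, R, Mul(2, Pow(R, 2)))))
Add(Mul(14198, Pow(Function('Q')(Add(-24, -110)), -1)), Mul(Add(Mul(10268, Pow(18407, -1)), Mul(16954, Pow(-9327, -1))), Pow(49777, -1))) = Add(Mul(14198, Pow(Mul(Add(-24, -110), Add(8, Add(-24, -110), Mul(2, Pow(Add(-24, -110), 2)))), -1)), Mul(Add(Mul(10268, Pow(18407, -1)), Mul(16954, Pow(-9327, -1))), Pow(49777, -1))) = Add(Mul(14198, Pow(Mul(-134, Add(8, -134, Mul(2, Pow(-134, 2)))), -1)), Mul(Add(Mul(10268, Rational(1, 18407)), Mul(16954, Rational(-1, 9327))), Rational(1, 49777))) = Add(Mul(14198, Pow(Mul(-134, Add(8, -134, Mul(2, 17956))), -1)), Mul(Add(Rational(10268, 18407), Rational(-16954, 9327)), Rational(1, 49777))) = Add(Mul(14198, Pow(Mul(-134, Add(8, -134, 35912)), -1)), Mul(Rational(-216302642, 171682089), Rational(1, 49777))) = Add(Mul(14198, Pow(Mul(-134, 35786), -1)), Rational(-216302642, 8545819344153)) = Add(Mul(14198, Pow(-4795324, -1)), Rational(-216302642, 8545819344153)) = Add(Mul(14198, Rational(-1, 4795324)), Rational(-216302642, 8545819344153)) = Add(Rational(-7099, 2397662), Rational(-216302642, 8545819344153)) = Rational(-61185392149365151, 20489986300340570286)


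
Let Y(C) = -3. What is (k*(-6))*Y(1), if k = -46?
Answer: -828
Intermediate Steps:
(k*(-6))*Y(1) = -46*(-6)*(-3) = 276*(-3) = -828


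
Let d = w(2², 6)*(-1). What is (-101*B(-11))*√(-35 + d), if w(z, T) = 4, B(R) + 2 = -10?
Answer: 1212*I*√39 ≈ 7568.9*I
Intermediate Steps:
B(R) = -12 (B(R) = -2 - 10 = -12)
d = -4 (d = 4*(-1) = -4)
(-101*B(-11))*√(-35 + d) = (-101*(-12))*√(-35 - 4) = 1212*√(-39) = 1212*(I*√39) = 1212*I*√39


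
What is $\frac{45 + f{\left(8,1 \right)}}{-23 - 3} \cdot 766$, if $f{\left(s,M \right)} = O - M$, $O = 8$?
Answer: $-1532$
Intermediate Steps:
$f{\left(s,M \right)} = 8 - M$
$\frac{45 + f{\left(8,1 \right)}}{-23 - 3} \cdot 766 = \frac{45 + \left(8 - 1\right)}{-23 - 3} \cdot 766 = \frac{45 + \left(8 - 1\right)}{-26} \cdot 766 = \left(45 + 7\right) \left(- \frac{1}{26}\right) 766 = 52 \left(- \frac{1}{26}\right) 766 = \left(-2\right) 766 = -1532$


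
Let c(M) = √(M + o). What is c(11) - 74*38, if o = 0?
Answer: -2812 + √11 ≈ -2808.7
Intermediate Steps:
c(M) = √M (c(M) = √(M + 0) = √M)
c(11) - 74*38 = √11 - 74*38 = √11 - 2812 = -2812 + √11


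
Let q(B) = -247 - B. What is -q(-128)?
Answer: 119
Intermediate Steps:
-q(-128) = -(-247 - 1*(-128)) = -(-247 + 128) = -1*(-119) = 119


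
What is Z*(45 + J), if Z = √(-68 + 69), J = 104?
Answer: 149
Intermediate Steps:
Z = 1 (Z = √1 = 1)
Z*(45 + J) = 1*(45 + 104) = 1*149 = 149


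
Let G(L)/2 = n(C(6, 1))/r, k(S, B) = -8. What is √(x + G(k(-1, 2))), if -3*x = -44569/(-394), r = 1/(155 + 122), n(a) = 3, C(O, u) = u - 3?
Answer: √2269339530/1182 ≈ 40.303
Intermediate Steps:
C(O, u) = -3 + u
r = 1/277 ≈ 0.0036101
G(L) = 1662 (G(L) = 2*(3/(1/277)) = 2*(3*277) = 2*831 = 1662)
x = -44569/1182 (x = -(-44569)/(3*(-394)) = -(-44569)*(-1)/(3*394) = -⅓*44569/394 = -44569/1182 ≈ -37.706)
√(x + G(k(-1, 2))) = √(-44569/1182 + 1662) = √(1919915/1182) = √2269339530/1182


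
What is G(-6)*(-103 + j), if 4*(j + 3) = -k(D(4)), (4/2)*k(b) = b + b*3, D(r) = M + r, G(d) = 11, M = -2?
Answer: -1177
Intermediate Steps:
D(r) = -2 + r
k(b) = 2*b (k(b) = (b + b*3)/2 = (b + 3*b)/2 = (4*b)/2 = 2*b)
j = -4 (j = -3 + (-2*(-2 + 4))/4 = -3 + (-2*2)/4 = -3 + (-1*4)/4 = -3 + (¼)*(-4) = -3 - 1 = -4)
G(-6)*(-103 + j) = 11*(-103 - 4) = 11*(-107) = -1177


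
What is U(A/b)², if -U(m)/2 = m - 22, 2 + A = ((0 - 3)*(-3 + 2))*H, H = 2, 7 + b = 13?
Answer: 16384/9 ≈ 1820.4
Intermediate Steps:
b = 6 (b = -7 + 13 = 6)
A = 4 (A = -2 + ((0 - 3)*(-3 + 2))*2 = -2 - 3*(-1)*2 = -2 + 3*2 = -2 + 6 = 4)
U(m) = 44 - 2*m (U(m) = -2*(m - 22) = -2*(-22 + m) = 44 - 2*m)
U(A/b)² = (44 - 8/6)² = (44 - 2*⅔)² = (44 - 4/3)² = (128/3)² = 16384/9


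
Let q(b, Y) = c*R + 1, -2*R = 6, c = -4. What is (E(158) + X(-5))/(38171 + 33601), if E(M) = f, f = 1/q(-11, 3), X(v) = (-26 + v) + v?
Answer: -467/933036 ≈ -0.00050052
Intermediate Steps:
R = -3 (R = -1/2*6 = -3)
q(b, Y) = 13 (q(b, Y) = -4*(-3) + 1 = 12 + 1 = 13)
X(v) = -26 + 2*v
f = 1/13 ≈ 0.076923
E(M) = 1/13
(E(158) + X(-5))/(38171 + 33601) = (1/13 + (-26 + 2*(-5)))/(38171 + 33601) = (1/13 + (-26 - 10))/71772 = (1/13 - 36)*(1/71772) = -467/13*1/71772 = -467/933036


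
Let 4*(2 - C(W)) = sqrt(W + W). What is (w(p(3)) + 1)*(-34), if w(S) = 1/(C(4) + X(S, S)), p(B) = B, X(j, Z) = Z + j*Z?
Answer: -838/23 - 2*sqrt(2)/23 ≈ -36.558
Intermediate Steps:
X(j, Z) = Z + Z*j
C(W) = 2 - sqrt(2)*sqrt(W)/4 (C(W) = 2 - sqrt(W + W)/4 = 2 - sqrt(2)*sqrt(W)/4)
w(S) = 1/(2 - sqrt(2)/2 + S*(1 + S)) (w(S) = 1/((2 - sqrt(2)*sqrt(4)/4) + S*(1 + S)) = 1/((2 - 1/4*sqrt(2)*2) + S*(1 + S)) = 1/((2 - sqrt(2)/2) + S*(1 + S)) = 1/(2 - sqrt(2)/2 + S*(1 + S)))
(w(p(3)) + 1)*(-34) = (2/(4 - sqrt(2) + 2*3*(1 + 3)) + 1)*(-34) = (2/(4 - sqrt(2) + 2*3*4) + 1)*(-34) = (2/(4 - sqrt(2) + 24) + 1)*(-34) = (2/(28 - sqrt(2)) + 1)*(-34) = (1 + 2/(28 - sqrt(2)))*(-34) = -34 - 68/(28 - sqrt(2))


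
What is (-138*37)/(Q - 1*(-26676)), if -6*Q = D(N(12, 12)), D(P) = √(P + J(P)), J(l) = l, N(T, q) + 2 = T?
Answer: -1225868904/6404480779 - 15318*√5/6404480779 ≈ -0.19141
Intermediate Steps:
N(T, q) = -2 + T
D(P) = √2*√P (D(P) = √(P + P) = √(2*P) = √2*√P)
Q = -√5/3 (Q = -√2*√(-2 + 12)/6 = -√2*√10/6 = -√5/3 ≈ -0.74536)
(-138*37)/(Q - 1*(-26676)) = (-138*37)/(-√5/3 - 1*(-26676)) = -5106/(-√5/3 + 26676) = -5106/(26676 - √5/3)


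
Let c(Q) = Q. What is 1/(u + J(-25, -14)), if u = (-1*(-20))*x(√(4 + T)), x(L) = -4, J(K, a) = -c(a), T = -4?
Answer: -1/66 ≈ -0.015152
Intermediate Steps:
J(K, a) = -a
u = -80 (u = -1*(-20)*(-4) = 20*(-4) = -80)
1/(u + J(-25, -14)) = 1/(-80 - 1*(-14)) = 1/(-80 + 14) = 1/(-66) = -1/66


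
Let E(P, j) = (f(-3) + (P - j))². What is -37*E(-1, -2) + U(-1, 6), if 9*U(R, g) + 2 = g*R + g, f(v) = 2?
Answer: -2999/9 ≈ -333.22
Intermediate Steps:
U(R, g) = -2/9 + g/9 + R*g/9 (U(R, g) = -2/9 + (g*R + g)/9 = -2/9 + (R*g + g)/9 = -2/9 + (g + R*g)/9 = -2/9 + (g/9 + R*g/9) = -2/9 + g/9 + R*g/9)
E(P, j) = (2 + P - j)² (E(P, j) = (2 + (P - j))² = (2 + P - j)²)
-37*E(-1, -2) + U(-1, 6) = -37*(2 - 1 - 1*(-2))² + (-2/9 + (⅑)*6 + (⅑)*(-1)*6) = -37*(2 - 1 + 2)² + (-2/9 + ⅔ - ⅔) = -37*3² - 2/9 = -37*9 - 2/9 = -333 - 2/9 = -2999/9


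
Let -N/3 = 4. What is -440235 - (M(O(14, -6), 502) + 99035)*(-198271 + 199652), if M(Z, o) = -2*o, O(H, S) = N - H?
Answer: -135821046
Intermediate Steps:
N = -12 (N = -3*4 = -12)
O(H, S) = -12 - H
-440235 - (M(O(14, -6), 502) + 99035)*(-198271 + 199652) = -440235 - (-2*502 + 99035)*(-198271 + 199652) = -440235 - (-1004 + 99035)*1381 = -440235 - 98031*1381 = -440235 - 1*135380811 = -440235 - 135380811 = -135821046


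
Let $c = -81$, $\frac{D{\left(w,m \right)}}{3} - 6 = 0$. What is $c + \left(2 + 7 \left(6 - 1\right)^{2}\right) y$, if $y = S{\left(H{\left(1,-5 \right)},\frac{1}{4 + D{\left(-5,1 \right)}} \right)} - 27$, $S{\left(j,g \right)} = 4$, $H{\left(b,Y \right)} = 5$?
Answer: $-4152$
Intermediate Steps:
$D{\left(w,m \right)} = 18$ ($D{\left(w,m \right)} = 18 + 3 \cdot 0 = 18 + 0 = 18$)
$y = -23$ ($y = 4 - 27 = -23$)
$c + \left(2 + 7 \left(6 - 1\right)^{2}\right) y = -81 + \left(2 + 7 \left(6 - 1\right)^{2}\right) \left(-23\right) = -81 + \left(2 + 7 \cdot 5^{2}\right) \left(-23\right) = -81 + \left(2 + 7 \cdot 25\right) \left(-23\right) = -81 + \left(2 + 175\right) \left(-23\right) = -81 + 177 \left(-23\right) = -81 - 4071 = -4152$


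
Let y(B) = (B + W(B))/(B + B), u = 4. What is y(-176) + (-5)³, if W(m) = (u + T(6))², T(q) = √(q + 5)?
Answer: -43851/352 - √11/44 ≈ -124.65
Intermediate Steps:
T(q) = √(5 + q)
W(m) = (4 + √11)² (W(m) = (4 + √(5 + 6))² = (4 + √11)²)
y(B) = (B + (4 + √11)²)/(2*B) (y(B) = (B + (4 + √11)²)/(B + B) = (B + (4 + √11)²)/((2*B)) = (B + (4 + √11)²)*(1/(2*B)) = (B + (4 + √11)²)/(2*B))
y(-176) + (-5)³ = (½)*(-176 + (4 + √11)²)/(-176) + (-5)³ = (½)*(-1/176)*(-176 + (4 + √11)²) - 125 = (½ - (4 + √11)²/352) - 125 = -249/2 - (4 + √11)²/352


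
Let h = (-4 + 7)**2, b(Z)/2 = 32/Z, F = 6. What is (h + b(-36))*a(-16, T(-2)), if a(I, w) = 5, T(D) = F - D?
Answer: 325/9 ≈ 36.111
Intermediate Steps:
T(D) = 6 - D
b(Z) = 64/Z (b(Z) = 2*(32/Z) = 64/Z)
h = 9 (h = 3**2 = 9)
(h + b(-36))*a(-16, T(-2)) = (9 + 64/(-36))*5 = (9 + 64*(-1/36))*5 = (9 - 16/9)*5 = (65/9)*5 = 325/9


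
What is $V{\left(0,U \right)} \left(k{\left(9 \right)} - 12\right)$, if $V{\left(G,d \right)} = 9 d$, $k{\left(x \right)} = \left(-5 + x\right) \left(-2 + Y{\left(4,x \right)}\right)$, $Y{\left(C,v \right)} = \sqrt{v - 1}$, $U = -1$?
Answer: $180 - 72 \sqrt{2} \approx 78.177$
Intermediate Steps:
$Y{\left(C,v \right)} = \sqrt{-1 + v}$
$k{\left(x \right)} = \left(-5 + x\right) \left(-2 + \sqrt{-1 + x}\right)$
$V{\left(0,U \right)} \left(k{\left(9 \right)} - 12\right) = 9 \left(-1\right) \left(\left(10 - 5 \sqrt{-1 + 9} - 18 + 9 \sqrt{-1 + 9}\right) - 12\right) = - 9 \left(\left(10 - 5 \sqrt{8} - 18 + 9 \sqrt{8}\right) - 12\right) = - 9 \left(\left(10 - 5 \cdot 2 \sqrt{2} - 18 + 9 \cdot 2 \sqrt{2}\right) - 12\right) = - 9 \left(\left(10 - 10 \sqrt{2} - 18 + 18 \sqrt{2}\right) - 12\right) = - 9 \left(\left(-8 + 8 \sqrt{2}\right) - 12\right) = - 9 \left(-20 + 8 \sqrt{2}\right) = 180 - 72 \sqrt{2}$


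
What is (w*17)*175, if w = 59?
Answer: 175525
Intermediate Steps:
(w*17)*175 = (59*17)*175 = 1003*175 = 175525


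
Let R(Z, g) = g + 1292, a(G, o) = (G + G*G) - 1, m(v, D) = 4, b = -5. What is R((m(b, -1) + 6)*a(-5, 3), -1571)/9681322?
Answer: -279/9681322 ≈ -2.8818e-5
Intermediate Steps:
a(G, o) = -1 + G + G² (a(G, o) = (G + G²) - 1 = -1 + G + G²)
R(Z, g) = 1292 + g
R((m(b, -1) + 6)*a(-5, 3), -1571)/9681322 = (1292 - 1571)/9681322 = -279*1/9681322 = -279/9681322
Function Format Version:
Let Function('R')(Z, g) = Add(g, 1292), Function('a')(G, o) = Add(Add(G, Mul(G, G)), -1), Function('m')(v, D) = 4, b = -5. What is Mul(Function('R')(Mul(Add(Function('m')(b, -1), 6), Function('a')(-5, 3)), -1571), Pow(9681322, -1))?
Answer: Rational(-279, 9681322) ≈ -2.8818e-5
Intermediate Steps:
Function('a')(G, o) = Add(-1, G, Pow(G, 2)) (Function('a')(G, o) = Add(Add(G, Pow(G, 2)), -1) = Add(-1, G, Pow(G, 2)))
Function('R')(Z, g) = Add(1292, g)
Mul(Function('R')(Mul(Add(Function('m')(b, -1), 6), Function('a')(-5, 3)), -1571), Pow(9681322, -1)) = Mul(Add(1292, -1571), Pow(9681322, -1)) = Mul(-279, Rational(1, 9681322)) = Rational(-279, 9681322)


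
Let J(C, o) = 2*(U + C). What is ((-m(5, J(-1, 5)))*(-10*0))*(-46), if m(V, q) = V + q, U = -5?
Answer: 0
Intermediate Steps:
J(C, o) = -10 + 2*C (J(C, o) = 2*(-5 + C) = -10 + 2*C)
((-m(5, J(-1, 5)))*(-10*0))*(-46) = ((-(5 + (-10 + 2*(-1))))*(-10*0))*(-46) = (-(5 + (-10 - 2))*0)*(-46) = (-(5 - 12)*0)*(-46) = (-1*(-7)*0)*(-46) = (7*0)*(-46) = 0*(-46) = 0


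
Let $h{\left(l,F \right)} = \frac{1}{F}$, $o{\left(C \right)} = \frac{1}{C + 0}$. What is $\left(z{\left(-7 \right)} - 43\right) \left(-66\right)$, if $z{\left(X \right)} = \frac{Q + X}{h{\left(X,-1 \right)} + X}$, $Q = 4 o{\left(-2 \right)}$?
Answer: $\frac{11055}{4} \approx 2763.8$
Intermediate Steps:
$o{\left(C \right)} = \frac{1}{C}$
$Q = -2$ ($Q = \frac{4}{-2} = 4 \left(- \frac{1}{2}\right) = -2$)
$z{\left(X \right)} = \frac{-2 + X}{-1 + X}$ ($z{\left(X \right)} = \frac{-2 + X}{\frac{1}{-1} + X} = \frac{-2 + X}{-1 + X}$)
$\left(z{\left(-7 \right)} - 43\right) \left(-66\right) = \left(\frac{-2 - 7}{-1 - 7} - 43\right) \left(-66\right) = \left(\frac{1}{-8} \left(-9\right) - 43\right) \left(-66\right) = \left(\left(- \frac{1}{8}\right) \left(-9\right) - 43\right) \left(-66\right) = \left(\frac{9}{8} - 43\right) \left(-66\right) = \left(- \frac{335}{8}\right) \left(-66\right) = \frac{11055}{4}$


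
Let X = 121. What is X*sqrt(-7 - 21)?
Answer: 242*I*sqrt(7) ≈ 640.27*I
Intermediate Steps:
X*sqrt(-7 - 21) = 121*sqrt(-7 - 21) = 121*sqrt(-28) = 121*(2*I*sqrt(7)) = 242*I*sqrt(7)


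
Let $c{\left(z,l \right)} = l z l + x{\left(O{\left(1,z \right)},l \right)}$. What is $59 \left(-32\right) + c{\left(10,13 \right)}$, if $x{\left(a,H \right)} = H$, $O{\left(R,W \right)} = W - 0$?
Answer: $-185$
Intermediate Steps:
$O{\left(R,W \right)} = W$ ($O{\left(R,W \right)} = W + 0 = W$)
$c{\left(z,l \right)} = l + z l^{2}$ ($c{\left(z,l \right)} = l z l + l = z l^{2} + l = l + z l^{2}$)
$59 \left(-32\right) + c{\left(10,13 \right)} = 59 \left(-32\right) + 13 \left(1 + 13 \cdot 10\right) = -1888 + 13 \left(1 + 130\right) = -1888 + 13 \cdot 131 = -1888 + 1703 = -185$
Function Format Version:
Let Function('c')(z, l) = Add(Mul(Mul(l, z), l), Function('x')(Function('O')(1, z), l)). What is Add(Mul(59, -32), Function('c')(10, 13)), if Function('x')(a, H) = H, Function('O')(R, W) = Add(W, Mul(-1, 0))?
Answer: -185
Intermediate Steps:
Function('O')(R, W) = W (Function('O')(R, W) = Add(W, 0) = W)
Function('c')(z, l) = Add(l, Mul(z, Pow(l, 2))) (Function('c')(z, l) = Add(Mul(Mul(l, z), l), l) = Add(Mul(z, Pow(l, 2)), l) = Add(l, Mul(z, Pow(l, 2))))
Add(Mul(59, -32), Function('c')(10, 13)) = Add(Mul(59, -32), Mul(13, Add(1, Mul(13, 10)))) = Add(-1888, Mul(13, Add(1, 130))) = Add(-1888, Mul(13, 131)) = Add(-1888, 1703) = -185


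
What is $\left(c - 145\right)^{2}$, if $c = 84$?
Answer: $3721$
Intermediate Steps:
$\left(c - 145\right)^{2} = \left(84 - 145\right)^{2} = \left(-61\right)^{2} = 3721$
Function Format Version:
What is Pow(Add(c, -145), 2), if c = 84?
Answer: 3721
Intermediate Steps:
Pow(Add(c, -145), 2) = Pow(Add(84, -145), 2) = Pow(-61, 2) = 3721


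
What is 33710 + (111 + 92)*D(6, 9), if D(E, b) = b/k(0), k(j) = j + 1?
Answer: 35537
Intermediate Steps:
k(j) = 1 + j
D(E, b) = b (D(E, b) = b/(1 + 0) = b/1 = 1*b = b)
33710 + (111 + 92)*D(6, 9) = 33710 + (111 + 92)*9 = 33710 + 203*9 = 33710 + 1827 = 35537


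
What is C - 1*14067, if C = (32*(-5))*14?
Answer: -16307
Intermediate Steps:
C = -2240 (C = -160*14 = -2240)
C - 1*14067 = -2240 - 1*14067 = -2240 - 14067 = -16307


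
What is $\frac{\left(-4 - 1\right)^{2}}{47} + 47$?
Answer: $\frac{2234}{47} \approx 47.532$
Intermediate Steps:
$\frac{\left(-4 - 1\right)^{2}}{47} + 47 = \frac{\left(-5\right)^{2}}{47} + 47 = \frac{1}{47} \cdot 25 + 47 = \frac{25}{47} + 47 = \frac{2234}{47}$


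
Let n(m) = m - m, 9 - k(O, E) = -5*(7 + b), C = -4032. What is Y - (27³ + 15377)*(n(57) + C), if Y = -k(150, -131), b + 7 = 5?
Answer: 141361886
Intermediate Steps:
b = -2 (b = -7 + 5 = -2)
k(O, E) = 34 (k(O, E) = 9 - (-5)*(7 - 2) = 9 - (-5)*5 = 9 - 1*(-25) = 9 + 25 = 34)
n(m) = 0
Y = -34 (Y = -1*34 = -34)
Y - (27³ + 15377)*(n(57) + C) = -34 - (27³ + 15377)*(0 - 4032) = -34 - (19683 + 15377)*(-4032) = -34 - 35060*(-4032) = -34 - 1*(-141361920) = -34 + 141361920 = 141361886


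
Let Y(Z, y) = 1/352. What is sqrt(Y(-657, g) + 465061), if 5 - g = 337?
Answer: sqrt(3601432406)/88 ≈ 681.95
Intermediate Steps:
g = -332 (g = 5 - 1*337 = 5 - 337 = -332)
Y(Z, y) = 1/352
sqrt(Y(-657, g) + 465061) = sqrt(1/352 + 465061) = sqrt(163701473/352) = sqrt(3601432406)/88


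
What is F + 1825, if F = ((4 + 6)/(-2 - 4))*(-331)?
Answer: 7130/3 ≈ 2376.7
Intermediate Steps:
F = 1655/3 (F = (10/(-6))*(-331) = (10*(-⅙))*(-331) = -5/3*(-331) = 1655/3 ≈ 551.67)
F + 1825 = 1655/3 + 1825 = 7130/3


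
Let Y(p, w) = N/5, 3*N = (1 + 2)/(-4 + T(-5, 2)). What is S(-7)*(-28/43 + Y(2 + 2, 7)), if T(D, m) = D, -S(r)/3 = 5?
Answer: 1303/129 ≈ 10.101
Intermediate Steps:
S(r) = -15 (S(r) = -3*5 = -15)
N = -1/9 (N = ((1 + 2)/(-4 - 5))/3 = (3/(-9))/3 = (3*(-1/9))/3 = (1/3)*(-1/3) = -1/9 ≈ -0.11111)
Y(p, w) = -1/45 (Y(p, w) = -1/9/5 = -1/9*1/5 = -1/45)
S(-7)*(-28/43 + Y(2 + 2, 7)) = -15*(-28/43 - 1/45) = -15*(-1303/1935) = 1303/129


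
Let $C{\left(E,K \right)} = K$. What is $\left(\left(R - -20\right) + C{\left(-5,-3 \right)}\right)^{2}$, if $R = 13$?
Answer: $900$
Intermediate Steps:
$\left(\left(R - -20\right) + C{\left(-5,-3 \right)}\right)^{2} = \left(\left(13 - -20\right) - 3\right)^{2} = \left(\left(13 + 20\right) - 3\right)^{2} = \left(33 - 3\right)^{2} = 30^{2} = 900$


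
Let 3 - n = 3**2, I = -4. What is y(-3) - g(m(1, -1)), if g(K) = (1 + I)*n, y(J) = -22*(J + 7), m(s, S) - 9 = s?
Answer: -106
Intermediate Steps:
n = -6 (n = 3 - 1*3**2 = 3 - 1*9 = 3 - 9 = -6)
m(s, S) = 9 + s
y(J) = -154 - 22*J (y(J) = -22*(7 + J) = -154 - 22*J)
g(K) = 18 (g(K) = (1 - 4)*(-6) = -3*(-6) = 18)
y(-3) - g(m(1, -1)) = (-154 - 22*(-3)) - 1*18 = (-154 + 66) - 18 = -88 - 18 = -106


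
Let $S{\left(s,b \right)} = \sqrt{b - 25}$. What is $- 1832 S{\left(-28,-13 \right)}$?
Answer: $- 1832 i \sqrt{38} \approx - 11293.0 i$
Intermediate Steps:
$S{\left(s,b \right)} = \sqrt{-25 + b}$
$- 1832 S{\left(-28,-13 \right)} = - 1832 \sqrt{-25 - 13} = - 1832 \sqrt{-38} = - 1832 i \sqrt{38}$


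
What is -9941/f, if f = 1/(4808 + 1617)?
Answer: -63870925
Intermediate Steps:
f = 1/6425 ≈ 0.00015564
-9941/f = -9941/1/6425 = -9941*6425 = -63870925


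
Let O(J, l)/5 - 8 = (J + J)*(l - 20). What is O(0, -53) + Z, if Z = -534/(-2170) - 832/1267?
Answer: 1110681/28055 ≈ 39.589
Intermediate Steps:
O(J, l) = 40 + 10*J*(-20 + l) (O(J, l) = 40 + 5*((J + J)*(l - 20)) = 40 + 5*((2*J)*(-20 + l)) = 40 + 5*(2*J*(-20 + l)) = 40 + 10*J*(-20 + l))
Z = -11519/28055 (Z = -534*(-1/2170) - 832*1/1267 = 267/1085 - 832/1267 = -11519/28055 ≈ -0.41059)
O(0, -53) + Z = (40 - 200*0 + 10*0*(-53)) - 11519/28055 = (40 + 0 + 0) - 11519/28055 = 40 - 11519/28055 = 1110681/28055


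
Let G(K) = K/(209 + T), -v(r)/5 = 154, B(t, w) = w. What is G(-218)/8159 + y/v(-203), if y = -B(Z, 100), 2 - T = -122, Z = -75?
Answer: 27152684/209204919 ≈ 0.12979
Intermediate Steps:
T = 124 (T = 2 - 1*(-122) = 2 + 122 = 124)
v(r) = -770 (v(r) = -5*154 = -770)
y = -100 (y = -1*100 = -100)
G(K) = K/333 (G(K) = K/(209 + 124) = K/333)
G(-218)/8159 + y/v(-203) = ((1/333)*(-218))/8159 - 100/(-770) = -218/333*1/8159 - 100*(-1/770) = -218/2716947 + 10/77 = 27152684/209204919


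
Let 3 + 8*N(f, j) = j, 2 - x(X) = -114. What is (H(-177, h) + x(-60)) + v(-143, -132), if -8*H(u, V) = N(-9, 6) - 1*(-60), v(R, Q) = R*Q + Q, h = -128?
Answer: 1206557/64 ≈ 18852.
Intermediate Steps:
x(X) = 116 (x(X) = 2 - 1*(-114) = 2 + 114 = 116)
N(f, j) = -3/8 + j/8
v(R, Q) = Q + Q*R (v(R, Q) = Q*R + Q = Q + Q*R)
H(u, V) = -483/64 (H(u, V) = -((-3/8 + (⅛)*6) - 1*(-60))/8 = -((-3/8 + ¾) + 60)/8 = -(3/8 + 60)/8 = -⅛*483/8 = -483/64)
(H(-177, h) + x(-60)) + v(-143, -132) = (-483/64 + 116) - 132*(1 - 143) = 6941/64 - 132*(-142) = 6941/64 + 18744 = 1206557/64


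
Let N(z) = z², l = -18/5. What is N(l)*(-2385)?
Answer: -154548/5 ≈ -30910.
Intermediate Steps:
l = -18/5 (l = -18*⅕ = -18/5 ≈ -3.6000)
N(l)*(-2385) = (-18/5)²*(-2385) = (324/25)*(-2385) = -154548/5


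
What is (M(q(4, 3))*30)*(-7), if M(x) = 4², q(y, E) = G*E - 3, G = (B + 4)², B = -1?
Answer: -3360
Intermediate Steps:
G = 9 (G = (-1 + 4)² = 3² = 9)
q(y, E) = -3 + 9*E (q(y, E) = 9*E - 3 = -3 + 9*E)
M(x) = 16
(M(q(4, 3))*30)*(-7) = (16*30)*(-7) = 480*(-7) = -3360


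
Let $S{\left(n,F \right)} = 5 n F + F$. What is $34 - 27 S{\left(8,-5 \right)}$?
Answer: $5569$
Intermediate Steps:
$S{\left(n,F \right)} = F + 5 F n$ ($S{\left(n,F \right)} = 5 F n + F = F + 5 F n$)
$34 - 27 S{\left(8,-5 \right)} = 34 - 27 \left(- 5 \left(1 + 5 \cdot 8\right)\right) = 34 - 27 \left(- 5 \left(1 + 40\right)\right) = 34 - 27 \left(\left(-5\right) 41\right) = 34 - -5535 = 34 + 5535 = 5569$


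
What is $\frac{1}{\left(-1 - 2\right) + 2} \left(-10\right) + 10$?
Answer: $20$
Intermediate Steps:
$\frac{1}{\left(-1 - 2\right) + 2} \left(-10\right) + 10 = \frac{1}{-3 + 2} \left(-10\right) + 10 = \frac{1}{-1} \left(-10\right) + 10 = \left(-1\right) \left(-10\right) + 10 = 10 + 10 = 20$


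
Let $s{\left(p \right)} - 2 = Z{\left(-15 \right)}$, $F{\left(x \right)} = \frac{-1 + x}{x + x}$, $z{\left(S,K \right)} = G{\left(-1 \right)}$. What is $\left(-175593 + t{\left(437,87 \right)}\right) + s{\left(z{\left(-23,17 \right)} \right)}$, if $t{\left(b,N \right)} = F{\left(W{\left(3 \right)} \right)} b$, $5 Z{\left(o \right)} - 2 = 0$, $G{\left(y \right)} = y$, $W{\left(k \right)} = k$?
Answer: $- \frac{2631674}{15} \approx -1.7545 \cdot 10^{5}$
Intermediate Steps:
$z{\left(S,K \right)} = -1$
$Z{\left(o \right)} = \frac{2}{5}$ ($Z{\left(o \right)} = \frac{2}{5} + \frac{1}{5} \cdot 0 = \frac{2}{5} + 0 = \frac{2}{5}$)
$F{\left(x \right)} = \frac{-1 + x}{2 x}$
$s{\left(p \right)} = \frac{12}{5}$ ($s{\left(p \right)} = 2 + \frac{2}{5} = \frac{12}{5}$)
$t{\left(b,N \right)} = \frac{b}{3}$ ($t{\left(b,N \right)} = \frac{-1 + 3}{2 \cdot 3} b = \frac{1}{2} \cdot \frac{1}{3} \cdot 2 b = \frac{b}{3}$)
$\left(-175593 + t{\left(437,87 \right)}\right) + s{\left(z{\left(-23,17 \right)} \right)} = \left(-175593 + \frac{1}{3} \cdot 437\right) + \frac{12}{5} = \left(-175593 + \frac{437}{3}\right) + \frac{12}{5} = - \frac{526342}{3} + \frac{12}{5} = - \frac{2631674}{15}$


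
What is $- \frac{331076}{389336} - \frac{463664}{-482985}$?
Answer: $\frac{5154086311}{47010861990} \approx 0.10964$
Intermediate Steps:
$- \frac{331076}{389336} - \frac{463664}{-482985} = \left(-331076\right) \frac{1}{389336} - - \frac{463664}{482985} = - \frac{82769}{97334} + \frac{463664}{482985} = \frac{5154086311}{47010861990}$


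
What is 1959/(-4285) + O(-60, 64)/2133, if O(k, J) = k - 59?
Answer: -4688462/9139905 ≈ -0.51297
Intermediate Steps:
O(k, J) = -59 + k
1959/(-4285) + O(-60, 64)/2133 = 1959/(-4285) + (-59 - 60)/2133 = 1959*(-1/4285) - 119*1/2133 = -1959/4285 - 119/2133 = -4688462/9139905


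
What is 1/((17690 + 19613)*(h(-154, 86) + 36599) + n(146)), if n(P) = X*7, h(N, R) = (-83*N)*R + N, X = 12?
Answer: 1/42364905275 ≈ 2.3604e-11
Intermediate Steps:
h(N, R) = N - 83*N*R (h(N, R) = -83*N*R + N = N - 83*N*R)
n(P) = 84 (n(P) = 12*7 = 84)
1/((17690 + 19613)*(h(-154, 86) + 36599) + n(146)) = 1/((17690 + 19613)*(-154*(1 - 83*86) + 36599) + 84) = 1/(37303*(-154*(1 - 7138) + 36599) + 84) = 1/(37303*(-154*(-7137) + 36599) + 84) = 1/(37303*(1099098 + 36599) + 84) = 1/(37303*1135697 + 84) = 1/(42364905191 + 84) = 1/42364905275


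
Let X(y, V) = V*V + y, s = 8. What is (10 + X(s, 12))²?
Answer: 26244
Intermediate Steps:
X(y, V) = y + V² (X(y, V) = V² + y = y + V²)
(10 + X(s, 12))² = (10 + (8 + 12²))² = (10 + (8 + 144))² = (10 + 152)² = 162² = 26244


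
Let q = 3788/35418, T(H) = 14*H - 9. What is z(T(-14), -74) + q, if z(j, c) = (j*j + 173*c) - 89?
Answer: 515935900/17709 ≈ 29134.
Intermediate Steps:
T(H) = -9 + 14*H
q = 1894/17709 (q = 3788*(1/35418) = 1894/17709 ≈ 0.10695)
z(j, c) = -89 + j² + 173*c (z(j, c) = (j² + 173*c) - 89 = -89 + j² + 173*c)
z(T(-14), -74) + q = (-89 + (-9 + 14*(-14))² + 173*(-74)) + 1894/17709 = (-89 + (-9 - 196)² - 12802) + 1894/17709 = (-89 + (-205)² - 12802) + 1894/17709 = (-89 + 42025 - 12802) + 1894/17709 = 29134 + 1894/17709 = 515935900/17709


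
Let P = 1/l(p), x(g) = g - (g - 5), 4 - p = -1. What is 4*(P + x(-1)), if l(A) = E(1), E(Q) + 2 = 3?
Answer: 24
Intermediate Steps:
E(Q) = 1 (E(Q) = -2 + 3 = 1)
p = 5 (p = 4 - 1*(-1) = 4 + 1 = 5)
l(A) = 1
x(g) = 5 (x(g) = g - (-5 + g) = g + (5 - g) = 5)
P = 1 (P = 1/1 = 1)
4*(P + x(-1)) = 4*(1 + 5) = 4*6 = 24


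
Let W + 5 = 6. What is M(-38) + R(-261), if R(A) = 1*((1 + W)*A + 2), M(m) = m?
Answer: -558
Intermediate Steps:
W = 1 (W = -5 + 6 = 1)
R(A) = 2 + 2*A (R(A) = 1*((1 + 1)*A + 2) = 1*(2*A + 2) = 1*(2 + 2*A) = 2 + 2*A)
M(-38) + R(-261) = -38 + (2 + 2*(-261)) = -38 + (2 - 522) = -38 - 520 = -558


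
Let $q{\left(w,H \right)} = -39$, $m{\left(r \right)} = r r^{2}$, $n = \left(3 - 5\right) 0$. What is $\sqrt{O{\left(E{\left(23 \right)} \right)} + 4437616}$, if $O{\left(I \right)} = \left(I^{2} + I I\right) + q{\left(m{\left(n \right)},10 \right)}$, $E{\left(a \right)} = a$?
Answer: $\sqrt{4438635} \approx 2106.8$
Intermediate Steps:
$n = 0$ ($n = \left(-2\right) 0 = 0$)
$m{\left(r \right)} = r^{3}$
$O{\left(I \right)} = -39 + 2 I^{2}$ ($O{\left(I \right)} = \left(I^{2} + I I\right) - 39 = \left(I^{2} + I^{2}\right) - 39 = 2 I^{2} - 39 = -39 + 2 I^{2}$)
$\sqrt{O{\left(E{\left(23 \right)} \right)} + 4437616} = \sqrt{\left(-39 + 2 \cdot 23^{2}\right) + 4437616} = \sqrt{\left(-39 + 2 \cdot 529\right) + 4437616} = \sqrt{\left(-39 + 1058\right) + 4437616} = \sqrt{1019 + 4437616} = \sqrt{4438635}$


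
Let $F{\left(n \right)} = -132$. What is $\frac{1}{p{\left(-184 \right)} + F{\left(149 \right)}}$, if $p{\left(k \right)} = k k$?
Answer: $\frac{1}{33724} \approx 2.9652 \cdot 10^{-5}$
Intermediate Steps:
$p{\left(k \right)} = k^{2}$
$\frac{1}{p{\left(-184 \right)} + F{\left(149 \right)}} = \frac{1}{\left(-184\right)^{2} - 132} = \frac{1}{33856 - 132} = \frac{1}{33724}$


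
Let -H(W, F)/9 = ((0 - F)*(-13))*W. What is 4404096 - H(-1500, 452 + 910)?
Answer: -234626904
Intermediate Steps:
H(W, F) = -117*F*W (H(W, F) = -9*(0 - F)*(-13)*W = -9*-F*(-13)*W = -9*13*F*W = -117*F*W)
4404096 - H(-1500, 452 + 910) = 4404096 - (-117)*(452 + 910)*(-1500) = 4404096 - (-117)*1362*(-1500) = 4404096 - 1*239031000 = 4404096 - 239031000 = -234626904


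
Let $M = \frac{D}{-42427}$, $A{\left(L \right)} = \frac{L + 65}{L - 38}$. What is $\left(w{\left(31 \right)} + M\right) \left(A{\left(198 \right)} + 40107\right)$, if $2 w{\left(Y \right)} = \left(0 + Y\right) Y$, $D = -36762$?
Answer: $\frac{179168556511}{9280} \approx 1.9307 \cdot 10^{7}$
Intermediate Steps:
$w{\left(Y \right)} = \frac{Y^{2}}{2}$ ($w{\left(Y \right)} = \frac{\left(0 + Y\right) Y}{2} = \frac{Y Y}{2} = \frac{Y^{2}}{2}$)
$A{\left(L \right)} = \frac{65 + L}{-38 + L}$
$M = \frac{3342}{3857}$ ($M = - \frac{36762}{-42427} = \left(-36762\right) \left(- \frac{1}{42427}\right) = \frac{3342}{3857} \approx 0.86648$)
$\left(w{\left(31 \right)} + M\right) \left(A{\left(198 \right)} + 40107\right) = \left(\frac{31^{2}}{2} + \frac{3342}{3857}\right) \left(\frac{65 + 198}{-38 + 198} + 40107\right) = \left(\frac{1}{2} \cdot 961 + \frac{3342}{3857}\right) \left(\frac{1}{160} \cdot 263 + 40107\right) = \left(\frac{961}{2} + \frac{3342}{3857}\right) \left(\frac{1}{160} \cdot 263 + 40107\right) = \frac{3713261 \left(\frac{263}{160} + 40107\right)}{7714} = \frac{3713261}{7714} \cdot \frac{6417383}{160} = \frac{179168556511}{9280}$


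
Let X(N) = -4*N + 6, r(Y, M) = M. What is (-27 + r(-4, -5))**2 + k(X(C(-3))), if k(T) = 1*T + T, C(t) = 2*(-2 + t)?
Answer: 1116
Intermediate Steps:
C(t) = -4 + 2*t
X(N) = 6 - 4*N
k(T) = 2*T (k(T) = T + T = 2*T)
(-27 + r(-4, -5))**2 + k(X(C(-3))) = (-27 - 5)**2 + 2*(6 - 4*(-4 + 2*(-3))) = (-32)**2 + 2*(6 - 4*(-4 - 6)) = 1024 + 2*(6 - 4*(-10)) = 1024 + 2*(6 + 40) = 1024 + 2*46 = 1024 + 92 = 1116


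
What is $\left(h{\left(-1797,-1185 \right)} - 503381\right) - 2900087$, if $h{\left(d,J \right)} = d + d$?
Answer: $-3407062$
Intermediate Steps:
$h{\left(d,J \right)} = 2 d$
$\left(h{\left(-1797,-1185 \right)} - 503381\right) - 2900087 = \left(2 \left(-1797\right) - 503381\right) - 2900087 = \left(-3594 - 503381\right) - 2900087 = -506975 - 2900087 = -3407062$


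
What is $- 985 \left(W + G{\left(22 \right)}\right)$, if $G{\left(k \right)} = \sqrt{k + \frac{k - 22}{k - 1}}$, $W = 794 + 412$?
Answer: $-1187910 - 985 \sqrt{22} \approx -1.1925 \cdot 10^{6}$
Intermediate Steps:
$W = 1206$
$G{\left(k \right)} = \sqrt{k + \frac{-22 + k}{-1 + k}}$
$- 985 \left(W + G{\left(22 \right)}\right) = - 985 \left(1206 + \sqrt{\frac{-22 + 22^{2}}{-1 + 22}}\right) = - 985 \left(1206 + \sqrt{\frac{-22 + 484}{21}}\right) = - 985 \left(1206 + \sqrt{\frac{1}{21} \cdot 462}\right) = - 985 \left(1206 + \sqrt{22}\right) = -1187910 - 985 \sqrt{22}$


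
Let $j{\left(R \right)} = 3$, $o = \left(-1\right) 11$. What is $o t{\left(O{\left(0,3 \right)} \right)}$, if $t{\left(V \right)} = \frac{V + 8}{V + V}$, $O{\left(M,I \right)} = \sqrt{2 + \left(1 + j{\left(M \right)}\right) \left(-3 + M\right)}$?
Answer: $- \frac{11}{2} + \frac{22 i \sqrt{10}}{5} \approx -5.5 + 13.914 i$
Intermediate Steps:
$o = -11$
$O{\left(M,I \right)} = \sqrt{-10 + 4 M}$ ($O{\left(M,I \right)} = \sqrt{2 + \left(1 + 3\right) \left(-3 + M\right)} = \sqrt{2 + 4 \left(-3 + M\right)} = \sqrt{2 + \left(-12 + 4 M\right)} = \sqrt{-10 + 4 M}$)
$t{\left(V \right)} = \frac{8 + V}{2 V}$
$o t{\left(O{\left(0,3 \right)} \right)} = - 11 \frac{8 + \sqrt{-10 + 4 \cdot 0}}{2 \sqrt{-10 + 4 \cdot 0}} = - 11 \frac{8 + \sqrt{-10 + 0}}{2 \sqrt{-10 + 0}} = - 11 \frac{8 + \sqrt{-10}}{2 \sqrt{-10}} = - 11 \frac{8 + i \sqrt{10}}{2 i \sqrt{10}} = - 11 \frac{- \frac{i \sqrt{10}}{10} \left(8 + i \sqrt{10}\right)}{2} = - 11 \left(- \frac{i \sqrt{10} \left(8 + i \sqrt{10}\right)}{20}\right) = \frac{11 i \sqrt{10} \left(8 + i \sqrt{10}\right)}{20}$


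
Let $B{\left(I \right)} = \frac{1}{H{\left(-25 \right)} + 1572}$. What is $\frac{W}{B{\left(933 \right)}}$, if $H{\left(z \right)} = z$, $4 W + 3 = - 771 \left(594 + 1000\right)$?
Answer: $- \frac{1901227419}{4} \approx -4.7531 \cdot 10^{8}$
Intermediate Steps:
$W = - \frac{1228977}{4}$ ($W = - \frac{3}{4} + \frac{\left(-771\right) \left(594 + 1000\right)}{4} = - \frac{3}{4} + \frac{\left(-771\right) 1594}{4} = - \frac{3}{4} + \frac{1}{4} \left(-1228974\right) = - \frac{3}{4} - \frac{614487}{2} = - \frac{1228977}{4} \approx -3.0724 \cdot 10^{5}$)
$B{\left(I \right)} = \frac{1}{1547}$ ($B{\left(I \right)} = \frac{1}{-25 + 1572} = \frac{1}{1547}$)
$\frac{W}{B{\left(933 \right)}} = - \frac{1228977 \frac{1}{\frac{1}{1547}}}{4} = \left(- \frac{1228977}{4}\right) 1547 = - \frac{1901227419}{4}$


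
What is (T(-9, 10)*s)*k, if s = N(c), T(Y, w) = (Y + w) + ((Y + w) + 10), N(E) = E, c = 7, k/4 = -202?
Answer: -67872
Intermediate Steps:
k = -808 (k = 4*(-202) = -808)
T(Y, w) = 10 + 2*Y + 2*w (T(Y, w) = (Y + w) + (10 + Y + w) = 10 + 2*Y + 2*w)
s = 7
(T(-9, 10)*s)*k = ((10 + 2*(-9) + 2*10)*7)*(-808) = ((10 - 18 + 20)*7)*(-808) = (12*7)*(-808) = 84*(-808) = -67872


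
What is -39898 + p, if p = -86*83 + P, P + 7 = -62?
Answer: -47105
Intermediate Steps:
P = -69 (P = -7 - 62 = -69)
p = -7207 (p = -86*83 - 69 = -7138 - 69 = -7207)
-39898 + p = -39898 - 7207 = -47105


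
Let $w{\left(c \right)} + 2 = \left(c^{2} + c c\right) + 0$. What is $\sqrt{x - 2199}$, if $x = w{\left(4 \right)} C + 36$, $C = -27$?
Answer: $i \sqrt{2973} \approx 54.525 i$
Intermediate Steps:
$w{\left(c \right)} = -2 + 2 c^{2}$ ($w{\left(c \right)} = -2 + \left(\left(c^{2} + c c\right) + 0\right) = -2 + \left(\left(c^{2} + c^{2}\right) + 0\right) = -2 + \left(2 c^{2} + 0\right) = -2 + 2 c^{2}$)
$x = -774$ ($x = \left(-2 + 2 \cdot 4^{2}\right) \left(-27\right) + 36 = \left(-2 + 2 \cdot 16\right) \left(-27\right) + 36 = \left(-2 + 32\right) \left(-27\right) + 36 = 30 \left(-27\right) + 36 = -810 + 36 = -774$)
$\sqrt{x - 2199} = \sqrt{-774 - 2199} = \sqrt{-2973} = i \sqrt{2973}$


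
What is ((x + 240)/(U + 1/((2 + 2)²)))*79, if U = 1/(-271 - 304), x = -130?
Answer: 79948000/559 ≈ 1.4302e+5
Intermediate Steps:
U = -1/575 (U = 1/(-575) = -1/575 ≈ -0.0017391)
((x + 240)/(U + 1/((2 + 2)²)))*79 = ((-130 + 240)/(-1/575 + 1/((2 + 2)²)))*79 = (110/(-1/575 + 1/(4²)))*79 = (110/(-1/575 + 1/16))*79 = (110/(559/9200))*79 = (110*(9200/559))*79 = (1012000/559)*79 = 79948000/559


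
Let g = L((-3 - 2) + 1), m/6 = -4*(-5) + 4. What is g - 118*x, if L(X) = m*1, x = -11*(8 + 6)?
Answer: 18316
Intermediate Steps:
m = 144 (m = 6*(-4*(-5) + 4) = 6*(20 + 4) = 6*24 = 144)
x = -154 (x = -11*14 = -154)
L(X) = 144 (L(X) = 144*1 = 144)
g = 144
g - 118*x = 144 - 118*(-154) = 144 + 18172 = 18316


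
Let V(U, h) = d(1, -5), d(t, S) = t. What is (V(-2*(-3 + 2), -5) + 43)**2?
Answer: 1936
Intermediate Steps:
V(U, h) = 1
(V(-2*(-3 + 2), -5) + 43)**2 = (1 + 43)**2 = 44**2 = 1936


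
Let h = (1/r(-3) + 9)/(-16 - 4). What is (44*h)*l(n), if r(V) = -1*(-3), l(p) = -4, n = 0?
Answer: 1232/15 ≈ 82.133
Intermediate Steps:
r(V) = 3
h = -7/15 (h = (1/3 + 9)/(-16 - 4) = (⅓ + 9)/(-20) = (28/3)*(-1/20) = -7/15 ≈ -0.46667)
(44*h)*l(n) = (44*(-7/15))*(-4) = -308/15*(-4) = 1232/15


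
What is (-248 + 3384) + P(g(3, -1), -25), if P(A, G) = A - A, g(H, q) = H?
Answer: 3136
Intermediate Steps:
P(A, G) = 0
(-248 + 3384) + P(g(3, -1), -25) = (-248 + 3384) + 0 = 3136 + 0 = 3136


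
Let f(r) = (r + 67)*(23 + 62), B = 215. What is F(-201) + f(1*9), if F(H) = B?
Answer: 6675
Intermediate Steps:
f(r) = 5695 + 85*r (f(r) = (67 + r)*85 = 5695 + 85*r)
F(H) = 215
F(-201) + f(1*9) = 215 + (5695 + 85*(1*9)) = 215 + (5695 + 85*9) = 215 + (5695 + 765) = 215 + 6460 = 6675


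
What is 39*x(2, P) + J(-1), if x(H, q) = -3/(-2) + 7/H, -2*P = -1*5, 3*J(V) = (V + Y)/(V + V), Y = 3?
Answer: 584/3 ≈ 194.67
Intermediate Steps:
J(V) = (3 + V)/(6*V) (J(V) = ((V + 3)/(V + V))/3 = ((3 + V)/((2*V)))/3 = ((3 + V)*(1/(2*V)))/3 = ((3 + V)/(2*V))/3 = (3 + V)/(6*V))
P = 5/2 (P = -(-1)*5/2 = -1/2*(-5) = 5/2 ≈ 2.5000)
x(H, q) = 3/2 + 7/H (x(H, q) = -3*(-1/2) + 7/H = 3/2 + 7/H)
39*x(2, P) + J(-1) = 39*(3/2 + 7/2) + (1/6)*(3 - 1)/(-1) = 39*(3/2 + 7*(1/2)) + (1/6)*(-1)*2 = 39*(3/2 + 7/2) - 1/3 = 39*5 - 1/3 = 195 - 1/3 = 584/3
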